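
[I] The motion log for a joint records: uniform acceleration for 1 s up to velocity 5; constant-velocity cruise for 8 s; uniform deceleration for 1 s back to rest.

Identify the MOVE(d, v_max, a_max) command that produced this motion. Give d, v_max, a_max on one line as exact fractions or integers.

a_max = 5/1 = 5
d_a = ½·5·1 = 5/2; d_c = 5·8 = 40
d = 2·5/2 + 40 = 45
t_c = 8 > 0 → v_max = v_peak = 5

d=45 v_max=5 a_max=5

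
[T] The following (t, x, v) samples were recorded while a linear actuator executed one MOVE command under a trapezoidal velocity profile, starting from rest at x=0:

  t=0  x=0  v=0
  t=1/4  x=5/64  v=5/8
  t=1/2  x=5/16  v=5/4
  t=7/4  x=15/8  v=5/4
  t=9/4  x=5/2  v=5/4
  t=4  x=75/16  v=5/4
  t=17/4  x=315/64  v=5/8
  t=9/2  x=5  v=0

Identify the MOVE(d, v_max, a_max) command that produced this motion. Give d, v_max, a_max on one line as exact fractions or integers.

d=5 v_max=5/4 a_max=5/2

final state: t=9/2, x=5, v=0 → d = 5
a_max = (5/8−0)/(1/4−0) = 5/2
max v = 5/4 over t∈[1/2,4] → v_max = 5/4
check: 5/4·(1/2+7/2) = 5 ✓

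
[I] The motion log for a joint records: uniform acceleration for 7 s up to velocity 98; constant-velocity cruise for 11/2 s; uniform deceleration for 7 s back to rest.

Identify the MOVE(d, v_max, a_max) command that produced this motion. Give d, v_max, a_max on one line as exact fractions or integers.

d=1225 v_max=98 a_max=14

a_max = 98/7 = 14
d_a = ½·98·7 = 343; d_c = 98·11/2 = 539
d = 2·343 + 539 = 1225
t_c = 11/2 > 0 ⇒ limit active, v_max = 98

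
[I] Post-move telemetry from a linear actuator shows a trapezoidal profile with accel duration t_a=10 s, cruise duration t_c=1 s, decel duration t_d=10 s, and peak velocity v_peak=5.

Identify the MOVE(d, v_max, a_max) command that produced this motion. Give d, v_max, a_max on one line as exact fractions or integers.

d=55 v_max=5 a_max=1/2

a_max = 5/10 = 1/2
d_a = ½·5·10 = 25; d_c = 5·1 = 5
d = 2·25 + 5 = 55
t_c = 1 > 0 ⇒ limit active, v_max = 5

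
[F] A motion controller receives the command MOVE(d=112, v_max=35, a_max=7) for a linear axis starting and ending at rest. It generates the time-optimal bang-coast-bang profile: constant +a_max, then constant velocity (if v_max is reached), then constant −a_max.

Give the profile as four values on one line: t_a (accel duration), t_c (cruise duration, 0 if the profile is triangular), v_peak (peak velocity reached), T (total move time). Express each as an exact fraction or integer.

(v_max)²/a_max = 35²/7 = 175
112 < 175 → triangular
v_peak = √(112·7) = √784 = 28
t_a = 28/7 = 4; t_c = 0
T = 2·4 = 8

t_a=4 t_c=0 v_peak=28 T=8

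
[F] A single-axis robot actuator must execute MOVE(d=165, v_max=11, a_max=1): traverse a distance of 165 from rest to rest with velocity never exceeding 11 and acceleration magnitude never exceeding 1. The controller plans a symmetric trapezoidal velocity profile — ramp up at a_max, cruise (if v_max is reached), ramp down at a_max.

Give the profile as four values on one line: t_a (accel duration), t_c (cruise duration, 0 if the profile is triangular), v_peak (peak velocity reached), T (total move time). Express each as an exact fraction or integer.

(v_max)²/a_max = 11²/1 = 121
165 ≥ 121 so v_max reached
t_a = 11/1 = 11; v_peak = 11
d_cruise = 165 − 121 = 44; t_c = 44/11 = 4
T = 2·11 + 4 = 26

t_a=11 t_c=4 v_peak=11 T=26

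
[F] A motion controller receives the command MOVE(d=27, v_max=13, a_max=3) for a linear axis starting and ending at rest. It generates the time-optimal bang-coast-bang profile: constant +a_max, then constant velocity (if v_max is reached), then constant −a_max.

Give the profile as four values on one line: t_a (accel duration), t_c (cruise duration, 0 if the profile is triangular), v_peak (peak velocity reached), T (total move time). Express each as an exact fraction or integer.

t_a=3 t_c=0 v_peak=9 T=6

vₘ²/aₘ = 13²/3 = 169/3
27 < 169/3 → triangular
v_peak = √(27·3) = √81 = 9
t_a = 9/3 = 3; t_c = 0
T = 2·3 = 6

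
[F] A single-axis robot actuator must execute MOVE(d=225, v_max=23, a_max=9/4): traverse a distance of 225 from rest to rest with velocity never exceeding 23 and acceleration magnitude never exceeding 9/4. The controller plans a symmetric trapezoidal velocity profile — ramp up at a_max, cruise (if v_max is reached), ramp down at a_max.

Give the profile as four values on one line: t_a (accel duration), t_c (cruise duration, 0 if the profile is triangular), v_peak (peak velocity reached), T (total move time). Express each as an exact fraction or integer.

v_max²/a_max = 23²/(9/4) = 2116/9
225 < 2116/9 ⇒ no cruise
v_peak = √(225·9/4) = √(2025/4) = 45/2
t_a = (45/2)/(9/4) = 10; t_c = 0
T = 2·10 = 20

t_a=10 t_c=0 v_peak=45/2 T=20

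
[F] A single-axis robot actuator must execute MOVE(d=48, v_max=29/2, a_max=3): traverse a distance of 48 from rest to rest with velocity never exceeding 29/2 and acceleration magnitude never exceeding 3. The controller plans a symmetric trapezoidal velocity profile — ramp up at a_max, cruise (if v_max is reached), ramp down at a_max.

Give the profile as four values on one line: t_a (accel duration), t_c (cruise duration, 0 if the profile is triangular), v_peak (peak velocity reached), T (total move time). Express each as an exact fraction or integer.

t_a=4 t_c=0 v_peak=12 T=8

v_max²/a_max = (29/2)²/3 = 841/12
48 < 841/12 ⇒ no cruise
v_peak = √(48·3) = √144 = 12
t_a = 12/3 = 4; t_c = 0
T = 2·4 = 8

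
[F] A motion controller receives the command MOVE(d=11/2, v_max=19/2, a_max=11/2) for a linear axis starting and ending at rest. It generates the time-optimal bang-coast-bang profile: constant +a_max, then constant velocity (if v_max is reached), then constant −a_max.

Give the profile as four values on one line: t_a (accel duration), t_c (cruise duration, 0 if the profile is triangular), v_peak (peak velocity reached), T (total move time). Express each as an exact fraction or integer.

t_a=1 t_c=0 v_peak=11/2 T=2

vₘ²/aₘ = (19/2)²/(11/2) = 361/22
11/2 < 361/22 → triangular
v_peak = √(11/2·11/2) = √(121/4) = 11/2
t_a = (11/2)/(11/2) = 1; t_c = 0
T = 2·1 = 2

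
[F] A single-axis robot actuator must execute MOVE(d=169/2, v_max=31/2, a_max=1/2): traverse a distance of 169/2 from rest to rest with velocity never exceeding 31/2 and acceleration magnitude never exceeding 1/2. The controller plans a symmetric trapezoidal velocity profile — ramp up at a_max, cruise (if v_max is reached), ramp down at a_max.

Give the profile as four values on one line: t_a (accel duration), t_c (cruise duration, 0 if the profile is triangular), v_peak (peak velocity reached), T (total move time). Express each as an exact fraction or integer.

t_a=13 t_c=0 v_peak=13/2 T=26

(v_max)²/a_max = (31/2)²/(1/2) = 961/2
169/2 < 961/2 ⇒ no cruise
v_peak = √(169/2·1/2) = √(169/4) = 13/2
t_a = (13/2)/(1/2) = 13; t_c = 0
T = 2·13 = 26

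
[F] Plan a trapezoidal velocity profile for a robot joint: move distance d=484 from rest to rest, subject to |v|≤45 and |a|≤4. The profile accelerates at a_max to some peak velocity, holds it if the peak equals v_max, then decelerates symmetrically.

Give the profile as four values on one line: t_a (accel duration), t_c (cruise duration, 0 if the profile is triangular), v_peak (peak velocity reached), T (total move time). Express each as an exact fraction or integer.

t_a=11 t_c=0 v_peak=44 T=22

(v_max)²/a_max = 45²/4 = 2025/4
484 < 2025/4 so t_c = 0
v_peak = √(484·4) = √1936 = 44
t_a = 44/4 = 11; t_c = 0
T = 2·11 = 22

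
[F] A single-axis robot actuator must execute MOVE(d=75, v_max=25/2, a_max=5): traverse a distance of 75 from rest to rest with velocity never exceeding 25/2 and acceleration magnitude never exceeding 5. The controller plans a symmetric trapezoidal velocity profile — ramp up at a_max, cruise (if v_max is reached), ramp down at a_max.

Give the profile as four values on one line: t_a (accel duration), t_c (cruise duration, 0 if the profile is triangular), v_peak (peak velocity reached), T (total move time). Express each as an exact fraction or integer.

v_max²/a_max = (25/2)²/5 = 125/4
75 ≥ 125/4 so v_max reached
t_a = (25/2)/5 = 5/2; v_peak = 25/2
d_cruise = 75 − 125/4 = 175/4; t_c = (175/4)/(25/2) = 7/2
T = 2·5/2 + 7/2 = 17/2

t_a=5/2 t_c=7/2 v_peak=25/2 T=17/2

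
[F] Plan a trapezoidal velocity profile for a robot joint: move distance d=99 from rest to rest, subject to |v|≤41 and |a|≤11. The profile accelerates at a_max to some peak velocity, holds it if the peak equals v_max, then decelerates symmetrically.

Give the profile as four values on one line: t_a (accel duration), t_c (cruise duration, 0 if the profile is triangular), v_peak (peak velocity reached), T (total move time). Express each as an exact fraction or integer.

vₘ²/aₘ = 41²/11 = 1681/11
99 < 1681/11 → triangular
v_peak = √(99·11) = √1089 = 33
t_a = 33/11 = 3; t_c = 0
T = 2·3 = 6

t_a=3 t_c=0 v_peak=33 T=6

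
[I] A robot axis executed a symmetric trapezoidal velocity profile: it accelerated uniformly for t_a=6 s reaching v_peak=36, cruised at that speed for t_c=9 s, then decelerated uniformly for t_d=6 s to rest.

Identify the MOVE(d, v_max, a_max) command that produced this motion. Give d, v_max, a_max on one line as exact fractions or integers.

d=540 v_max=36 a_max=6

a_max = 36/6 = 6
d_a = ½·36·6 = 108; d_c = 36·9 = 324
d = 2·108 + 324 = 540
t_c = 9 > 0 ⇒ limit active, v_max = 36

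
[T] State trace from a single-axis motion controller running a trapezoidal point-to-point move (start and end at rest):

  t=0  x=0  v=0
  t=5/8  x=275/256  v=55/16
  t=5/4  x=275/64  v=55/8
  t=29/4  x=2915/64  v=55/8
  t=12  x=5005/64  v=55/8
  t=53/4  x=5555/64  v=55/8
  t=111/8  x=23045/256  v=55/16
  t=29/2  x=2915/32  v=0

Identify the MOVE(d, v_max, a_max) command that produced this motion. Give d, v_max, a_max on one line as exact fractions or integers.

final state: t=29/2, x=2915/32, v=0 → d = 2915/32
a_max = (55/16−0)/(5/8−0) = 11/2
max v = 55/8 over t∈[5/4,53/4] → v_max = 55/8
check: 55/8·(5/4+12) = 2915/32 ✓

d=2915/32 v_max=55/8 a_max=11/2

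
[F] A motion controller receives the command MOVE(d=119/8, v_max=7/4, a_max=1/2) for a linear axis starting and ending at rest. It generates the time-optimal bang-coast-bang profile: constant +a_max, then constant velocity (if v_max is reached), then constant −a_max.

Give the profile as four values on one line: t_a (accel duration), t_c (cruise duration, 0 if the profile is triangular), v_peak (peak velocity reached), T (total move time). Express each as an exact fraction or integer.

t_a=7/2 t_c=5 v_peak=7/4 T=12

vₘ²/aₘ = (7/4)²/(1/2) = 49/8
119/8 ≥ 49/8 so v_max reached
t_a = (7/4)/(1/2) = 7/2; v_peak = 7/4
d_cruise = 119/8 − 49/8 = 35/4; t_c = (35/4)/(7/4) = 5
T = 2·7/2 + 5 = 12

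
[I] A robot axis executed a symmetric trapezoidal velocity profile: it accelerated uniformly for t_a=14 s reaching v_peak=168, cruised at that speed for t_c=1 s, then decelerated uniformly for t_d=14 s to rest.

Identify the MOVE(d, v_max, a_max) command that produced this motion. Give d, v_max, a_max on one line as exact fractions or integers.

d=2520 v_max=168 a_max=12

a_max = 168/14 = 12
d_a = ½·168·14 = 1176; d_c = 168·1 = 168
d = 2·1176 + 168 = 2520
t_c = 1 > 0 → v_max = v_peak = 168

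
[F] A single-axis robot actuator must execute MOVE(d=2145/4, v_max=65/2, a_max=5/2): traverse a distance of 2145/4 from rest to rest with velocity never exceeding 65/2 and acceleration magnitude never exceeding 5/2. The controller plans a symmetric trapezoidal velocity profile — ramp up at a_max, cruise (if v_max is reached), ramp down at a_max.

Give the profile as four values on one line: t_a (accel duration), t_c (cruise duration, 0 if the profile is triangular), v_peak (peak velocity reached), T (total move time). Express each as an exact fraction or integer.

vₘ²/aₘ = (65/2)²/(5/2) = 845/2
2145/4 ≥ 845/2 ⇒ cruise phase
t_a = (65/2)/(5/2) = 13; v_peak = 65/2
d_cruise = 2145/4 − 845/2 = 455/4; t_c = (455/4)/(65/2) = 7/2
T = 2·13 + 7/2 = 59/2

t_a=13 t_c=7/2 v_peak=65/2 T=59/2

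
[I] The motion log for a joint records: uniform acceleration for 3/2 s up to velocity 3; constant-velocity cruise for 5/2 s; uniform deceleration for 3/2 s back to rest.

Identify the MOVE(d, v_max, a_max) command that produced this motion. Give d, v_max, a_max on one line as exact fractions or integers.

a_max = 3/(3/2) = 2
d_a = ½·3·3/2 = 9/4; d_c = 3·5/2 = 15/2
d = 2·9/4 + 15/2 = 12
t_c = 5/2 > 0 so v_max = 3

d=12 v_max=3 a_max=2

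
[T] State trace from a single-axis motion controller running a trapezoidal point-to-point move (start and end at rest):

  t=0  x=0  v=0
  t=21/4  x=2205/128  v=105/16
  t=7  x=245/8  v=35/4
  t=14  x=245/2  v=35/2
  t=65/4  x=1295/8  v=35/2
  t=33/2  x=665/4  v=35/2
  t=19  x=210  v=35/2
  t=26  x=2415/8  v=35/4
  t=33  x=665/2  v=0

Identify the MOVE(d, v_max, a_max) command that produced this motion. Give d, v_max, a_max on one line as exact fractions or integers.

d=665/2 v_max=35/2 a_max=5/4

final state: t=33, x=665/2, v=0 → d = 665/2
a_max = (105/16−0)/(21/4−0) = 5/4
max v = 35/2 over t∈[14,19] → v_max = 35/2
check: 35/2·(14+5) = 665/2 ✓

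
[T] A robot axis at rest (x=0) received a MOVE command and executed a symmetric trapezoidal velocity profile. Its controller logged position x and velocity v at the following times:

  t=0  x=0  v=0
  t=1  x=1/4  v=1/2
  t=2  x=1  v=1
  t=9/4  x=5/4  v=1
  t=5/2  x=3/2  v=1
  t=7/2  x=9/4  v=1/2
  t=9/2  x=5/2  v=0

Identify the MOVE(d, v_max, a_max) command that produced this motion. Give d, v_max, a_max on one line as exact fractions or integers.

d=5/2 v_max=1 a_max=1/2

final state: t=9/2, x=5/2, v=0 → d = 5/2
a_max = (1/2−0)/(1−0) = 1/2
max v = 1 over t∈[2,5/2] → v_max = 1
check: 1·(2+1/2) = 5/2 ✓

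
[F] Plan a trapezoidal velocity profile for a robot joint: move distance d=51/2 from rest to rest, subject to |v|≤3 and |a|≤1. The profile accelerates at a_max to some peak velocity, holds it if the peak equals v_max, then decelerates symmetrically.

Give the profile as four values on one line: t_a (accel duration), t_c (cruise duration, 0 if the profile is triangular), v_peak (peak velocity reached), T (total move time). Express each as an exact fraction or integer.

t_a=3 t_c=11/2 v_peak=3 T=23/2

vₘ²/aₘ = 3²/1 = 9
51/2 ≥ 9 ⇒ cruise phase
t_a = 3/1 = 3; v_peak = 3
d_cruise = 51/2 − 9 = 33/2; t_c = (33/2)/3 = 11/2
T = 2·3 + 11/2 = 23/2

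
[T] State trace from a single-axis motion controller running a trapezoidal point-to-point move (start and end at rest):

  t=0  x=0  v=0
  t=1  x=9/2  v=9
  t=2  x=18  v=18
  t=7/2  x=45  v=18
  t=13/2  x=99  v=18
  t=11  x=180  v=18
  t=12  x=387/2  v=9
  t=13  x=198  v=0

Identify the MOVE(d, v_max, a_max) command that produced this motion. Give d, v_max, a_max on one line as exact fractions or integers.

d=198 v_max=18 a_max=9

final state: t=13, x=198, v=0 → d = 198
a_max = (9−0)/(1−0) = 9
max v = 18 over t∈[2,11] → v_max = 18
check: 18·(2+9) = 198 ✓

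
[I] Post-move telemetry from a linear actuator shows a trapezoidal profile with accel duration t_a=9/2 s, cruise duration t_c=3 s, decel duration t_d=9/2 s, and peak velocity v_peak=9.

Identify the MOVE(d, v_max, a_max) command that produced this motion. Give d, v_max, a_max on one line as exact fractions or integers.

a_max = 9/(9/2) = 2
d_a = ½·9·9/2 = 81/4; d_c = 9·3 = 27
d = 2·81/4 + 27 = 135/2
t_c = 3 > 0 ⇒ limit active, v_max = 9

d=135/2 v_max=9 a_max=2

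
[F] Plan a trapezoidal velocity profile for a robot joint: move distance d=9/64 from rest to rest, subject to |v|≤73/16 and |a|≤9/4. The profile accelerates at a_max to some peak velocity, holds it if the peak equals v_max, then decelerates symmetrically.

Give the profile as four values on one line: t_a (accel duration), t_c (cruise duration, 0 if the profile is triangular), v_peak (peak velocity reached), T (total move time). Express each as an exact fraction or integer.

v_max²/a_max = (73/16)²/(9/4) = 5329/576
9/64 < 5329/576 so t_c = 0
v_peak = √(9/64·9/4) = √(81/256) = 9/16
t_a = (9/16)/(9/4) = 1/4; t_c = 0
T = 2·1/4 = 1/2

t_a=1/4 t_c=0 v_peak=9/16 T=1/2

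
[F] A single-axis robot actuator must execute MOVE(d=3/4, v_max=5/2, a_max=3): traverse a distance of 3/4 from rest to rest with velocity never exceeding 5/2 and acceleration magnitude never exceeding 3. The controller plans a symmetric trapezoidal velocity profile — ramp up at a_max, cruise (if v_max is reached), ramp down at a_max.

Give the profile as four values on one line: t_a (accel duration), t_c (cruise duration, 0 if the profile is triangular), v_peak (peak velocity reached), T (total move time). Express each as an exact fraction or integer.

vₘ²/aₘ = (5/2)²/3 = 25/12
3/4 < 25/12 so t_c = 0
v_peak = √(3/4·3) = √(9/4) = 3/2
t_a = (3/2)/3 = 1/2; t_c = 0
T = 2·1/2 = 1

t_a=1/2 t_c=0 v_peak=3/2 T=1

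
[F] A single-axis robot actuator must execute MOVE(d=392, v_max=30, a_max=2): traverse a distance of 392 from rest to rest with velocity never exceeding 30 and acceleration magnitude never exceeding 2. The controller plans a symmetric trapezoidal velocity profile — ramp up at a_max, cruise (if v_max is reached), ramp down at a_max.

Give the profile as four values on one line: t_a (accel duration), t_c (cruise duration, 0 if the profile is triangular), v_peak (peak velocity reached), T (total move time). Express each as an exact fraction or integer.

(v_max)²/a_max = 30²/2 = 450
392 < 450 so t_c = 0
v_peak = √(392·2) = √784 = 28
t_a = 28/2 = 14; t_c = 0
T = 2·14 = 28

t_a=14 t_c=0 v_peak=28 T=28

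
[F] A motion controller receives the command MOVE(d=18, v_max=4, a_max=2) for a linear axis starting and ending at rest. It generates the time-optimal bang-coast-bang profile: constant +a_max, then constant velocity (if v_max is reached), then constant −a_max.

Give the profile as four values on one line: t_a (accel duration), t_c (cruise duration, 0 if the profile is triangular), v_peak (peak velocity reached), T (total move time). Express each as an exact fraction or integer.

t_a=2 t_c=5/2 v_peak=4 T=13/2

v_max²/a_max = 4²/2 = 8
18 ≥ 8 ⇒ cruise phase
t_a = 4/2 = 2; v_peak = 4
d_cruise = 18 − 8 = 10; t_c = 10/4 = 5/2
T = 2·2 + 5/2 = 13/2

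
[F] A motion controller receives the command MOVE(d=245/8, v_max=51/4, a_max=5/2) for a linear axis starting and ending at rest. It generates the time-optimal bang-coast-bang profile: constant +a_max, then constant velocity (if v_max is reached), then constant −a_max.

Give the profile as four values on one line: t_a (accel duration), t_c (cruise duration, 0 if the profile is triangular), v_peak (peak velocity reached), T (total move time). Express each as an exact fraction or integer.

vₘ²/aₘ = (51/4)²/(5/2) = 2601/40
245/8 < 2601/40 so t_c = 0
v_peak = √(245/8·5/2) = √(1225/16) = 35/4
t_a = (35/4)/(5/2) = 7/2; t_c = 0
T = 2·7/2 = 7

t_a=7/2 t_c=0 v_peak=35/4 T=7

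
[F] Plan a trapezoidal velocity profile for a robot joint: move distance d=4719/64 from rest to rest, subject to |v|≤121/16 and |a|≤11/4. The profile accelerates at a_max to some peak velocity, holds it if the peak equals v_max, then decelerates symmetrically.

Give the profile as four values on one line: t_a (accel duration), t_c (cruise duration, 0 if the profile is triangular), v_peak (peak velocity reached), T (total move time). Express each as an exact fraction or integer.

vₘ²/aₘ = (121/16)²/(11/4) = 1331/64
4719/64 ≥ 1331/64 → trapezoidal
t_a = (121/16)/(11/4) = 11/4; v_peak = 121/16
d_cruise = 4719/64 − 1331/64 = 847/16; t_c = (847/16)/(121/16) = 7
T = 2·11/4 + 7 = 25/2

t_a=11/4 t_c=7 v_peak=121/16 T=25/2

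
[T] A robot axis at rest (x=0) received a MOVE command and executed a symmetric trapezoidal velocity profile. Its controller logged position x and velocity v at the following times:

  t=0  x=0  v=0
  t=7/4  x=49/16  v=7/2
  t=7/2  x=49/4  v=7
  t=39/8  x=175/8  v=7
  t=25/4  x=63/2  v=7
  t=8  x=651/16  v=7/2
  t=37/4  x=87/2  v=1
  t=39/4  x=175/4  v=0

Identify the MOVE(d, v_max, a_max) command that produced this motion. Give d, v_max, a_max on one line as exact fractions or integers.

d=175/4 v_max=7 a_max=2

final state: t=39/4, x=175/4, v=0 → d = 175/4
a_max = (7/2−0)/(7/4−0) = 2
max v = 7 over t∈[7/2,25/4] → v_max = 7
check: 7·(7/2+11/4) = 175/4 ✓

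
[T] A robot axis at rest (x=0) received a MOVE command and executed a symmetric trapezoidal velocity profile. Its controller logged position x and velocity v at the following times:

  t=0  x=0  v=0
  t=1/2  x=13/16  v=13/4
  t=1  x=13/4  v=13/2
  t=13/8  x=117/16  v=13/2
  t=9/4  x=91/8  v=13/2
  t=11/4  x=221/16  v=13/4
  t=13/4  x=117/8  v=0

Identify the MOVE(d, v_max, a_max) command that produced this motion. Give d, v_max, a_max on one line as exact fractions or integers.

final state: t=13/4, x=117/8, v=0 → d = 117/8
a_max = (13/4−0)/(1/2−0) = 13/2
max v = 13/2 over t∈[1,9/4] → v_max = 13/2
check: 13/2·(1+5/4) = 117/8 ✓

d=117/8 v_max=13/2 a_max=13/2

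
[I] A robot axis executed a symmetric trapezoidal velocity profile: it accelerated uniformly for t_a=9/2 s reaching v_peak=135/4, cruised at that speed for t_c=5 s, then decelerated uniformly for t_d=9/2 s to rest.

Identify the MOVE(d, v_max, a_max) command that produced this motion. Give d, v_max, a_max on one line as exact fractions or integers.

a_max = (135/4)/(9/2) = 15/2
d_a = ½·135/4·9/2 = 1215/16; d_c = 135/4·5 = 675/4
d = 2·1215/16 + 675/4 = 2565/8
t_c = 5 > 0 so v_max = 135/4

d=2565/8 v_max=135/4 a_max=15/2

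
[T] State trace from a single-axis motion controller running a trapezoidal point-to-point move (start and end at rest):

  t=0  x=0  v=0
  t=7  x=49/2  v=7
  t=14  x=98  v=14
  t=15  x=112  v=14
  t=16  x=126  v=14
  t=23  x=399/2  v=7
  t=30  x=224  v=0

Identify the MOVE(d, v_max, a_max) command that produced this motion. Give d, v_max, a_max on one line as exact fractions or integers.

d=224 v_max=14 a_max=1

final state: t=30, x=224, v=0 → d = 224
a_max = (7−0)/(7−0) = 1
max v = 14 over t∈[14,16] → v_max = 14
check: 14·(14+2) = 224 ✓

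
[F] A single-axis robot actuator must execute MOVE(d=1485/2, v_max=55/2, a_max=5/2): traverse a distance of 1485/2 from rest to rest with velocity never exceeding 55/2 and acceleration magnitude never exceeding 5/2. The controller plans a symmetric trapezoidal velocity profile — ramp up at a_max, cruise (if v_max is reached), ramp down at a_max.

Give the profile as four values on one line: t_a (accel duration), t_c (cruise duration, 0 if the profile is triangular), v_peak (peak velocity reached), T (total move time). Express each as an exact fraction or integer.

v_max²/a_max = (55/2)²/(5/2) = 605/2
1485/2 ≥ 605/2 so v_max reached
t_a = (55/2)/(5/2) = 11; v_peak = 55/2
d_cruise = 1485/2 − 605/2 = 440; t_c = 440/(55/2) = 16
T = 2·11 + 16 = 38

t_a=11 t_c=16 v_peak=55/2 T=38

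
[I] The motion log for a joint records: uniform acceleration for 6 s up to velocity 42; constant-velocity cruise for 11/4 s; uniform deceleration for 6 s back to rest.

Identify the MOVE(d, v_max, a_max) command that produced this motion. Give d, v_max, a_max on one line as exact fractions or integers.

a_max = 42/6 = 7
d_a = ½·42·6 = 126; d_c = 42·11/4 = 231/2
d = 2·126 + 231/2 = 735/2
t_c = 11/4 > 0 → v_max = v_peak = 42

d=735/2 v_max=42 a_max=7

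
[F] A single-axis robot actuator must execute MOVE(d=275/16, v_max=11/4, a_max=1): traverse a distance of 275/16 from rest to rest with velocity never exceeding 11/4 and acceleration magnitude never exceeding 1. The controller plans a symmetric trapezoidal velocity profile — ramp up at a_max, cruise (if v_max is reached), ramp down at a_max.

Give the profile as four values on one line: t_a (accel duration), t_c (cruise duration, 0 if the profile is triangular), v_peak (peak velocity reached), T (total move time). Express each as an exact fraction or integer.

v_max²/a_max = (11/4)²/1 = 121/16
275/16 ≥ 121/16 ⇒ cruise phase
t_a = (11/4)/1 = 11/4; v_peak = 11/4
d_cruise = 275/16 − 121/16 = 77/8; t_c = (77/8)/(11/4) = 7/2
T = 2·11/4 + 7/2 = 9

t_a=11/4 t_c=7/2 v_peak=11/4 T=9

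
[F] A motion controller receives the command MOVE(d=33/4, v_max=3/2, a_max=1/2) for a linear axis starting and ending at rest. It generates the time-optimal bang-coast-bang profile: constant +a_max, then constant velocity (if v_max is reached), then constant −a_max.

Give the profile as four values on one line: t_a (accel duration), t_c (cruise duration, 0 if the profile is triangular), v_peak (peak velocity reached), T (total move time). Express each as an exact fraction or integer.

v_max²/a_max = (3/2)²/(1/2) = 9/2
33/4 ≥ 9/2 ⇒ cruise phase
t_a = (3/2)/(1/2) = 3; v_peak = 3/2
d_cruise = 33/4 − 9/2 = 15/4; t_c = (15/4)/(3/2) = 5/2
T = 2·3 + 5/2 = 17/2

t_a=3 t_c=5/2 v_peak=3/2 T=17/2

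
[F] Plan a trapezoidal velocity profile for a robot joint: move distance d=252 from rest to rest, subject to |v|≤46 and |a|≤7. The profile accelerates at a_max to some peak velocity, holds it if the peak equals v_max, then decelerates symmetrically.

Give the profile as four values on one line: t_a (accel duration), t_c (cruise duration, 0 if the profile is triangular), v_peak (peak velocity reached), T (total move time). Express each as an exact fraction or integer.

t_a=6 t_c=0 v_peak=42 T=12

vₘ²/aₘ = 46²/7 = 2116/7
252 < 2116/7 → triangular
v_peak = √(252·7) = √1764 = 42
t_a = 42/7 = 6; t_c = 0
T = 2·6 = 12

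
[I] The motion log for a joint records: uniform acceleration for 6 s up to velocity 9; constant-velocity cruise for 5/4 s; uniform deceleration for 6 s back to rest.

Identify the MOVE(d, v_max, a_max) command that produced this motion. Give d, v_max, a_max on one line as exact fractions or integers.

d=261/4 v_max=9 a_max=3/2

a_max = 9/6 = 3/2
d_a = ½·9·6 = 27; d_c = 9·5/4 = 45/4
d = 2·27 + 45/4 = 261/4
t_c = 5/4 > 0 ⇒ limit active, v_max = 9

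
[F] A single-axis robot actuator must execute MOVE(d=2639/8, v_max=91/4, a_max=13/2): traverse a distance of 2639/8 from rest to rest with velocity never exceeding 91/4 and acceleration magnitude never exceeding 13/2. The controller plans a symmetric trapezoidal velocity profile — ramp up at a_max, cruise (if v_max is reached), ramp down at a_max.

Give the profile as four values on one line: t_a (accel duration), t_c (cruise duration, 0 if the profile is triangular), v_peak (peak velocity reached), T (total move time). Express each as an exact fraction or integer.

vₘ²/aₘ = (91/4)²/(13/2) = 637/8
2639/8 ≥ 637/8 so v_max reached
t_a = (91/4)/(13/2) = 7/2; v_peak = 91/4
d_cruise = 2639/8 − 637/8 = 1001/4; t_c = (1001/4)/(91/4) = 11
T = 2·7/2 + 11 = 18

t_a=7/2 t_c=11 v_peak=91/4 T=18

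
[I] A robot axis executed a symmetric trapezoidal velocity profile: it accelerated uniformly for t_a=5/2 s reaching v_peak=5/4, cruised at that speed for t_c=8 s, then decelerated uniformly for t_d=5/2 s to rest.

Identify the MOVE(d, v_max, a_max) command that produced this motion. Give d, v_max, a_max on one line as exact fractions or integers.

d=105/8 v_max=5/4 a_max=1/2

a_max = (5/4)/(5/2) = 1/2
d_a = ½·5/4·5/2 = 25/16; d_c = 5/4·8 = 10
d = 2·25/16 + 10 = 105/8
t_c = 8 > 0 ⇒ limit active, v_max = 5/4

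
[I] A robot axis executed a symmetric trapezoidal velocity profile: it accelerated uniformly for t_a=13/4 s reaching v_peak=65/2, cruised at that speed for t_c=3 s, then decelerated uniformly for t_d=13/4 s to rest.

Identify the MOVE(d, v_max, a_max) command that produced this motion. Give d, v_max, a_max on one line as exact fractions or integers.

d=1625/8 v_max=65/2 a_max=10

a_max = (65/2)/(13/4) = 10
d_a = ½·65/2·13/4 = 845/16; d_c = 65/2·3 = 195/2
d = 2·845/16 + 195/2 = 1625/8
t_c = 3 > 0 so v_max = 65/2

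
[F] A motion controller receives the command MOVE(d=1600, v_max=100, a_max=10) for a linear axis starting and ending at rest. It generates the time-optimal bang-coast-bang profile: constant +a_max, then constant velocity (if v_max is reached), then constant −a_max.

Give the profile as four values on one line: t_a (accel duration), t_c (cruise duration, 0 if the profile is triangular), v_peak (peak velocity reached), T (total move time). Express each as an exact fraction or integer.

v_max²/a_max = 100²/10 = 1000
1600 ≥ 1000 → trapezoidal
t_a = 100/10 = 10; v_peak = 100
d_cruise = 1600 − 1000 = 600; t_c = 600/100 = 6
T = 2·10 + 6 = 26

t_a=10 t_c=6 v_peak=100 T=26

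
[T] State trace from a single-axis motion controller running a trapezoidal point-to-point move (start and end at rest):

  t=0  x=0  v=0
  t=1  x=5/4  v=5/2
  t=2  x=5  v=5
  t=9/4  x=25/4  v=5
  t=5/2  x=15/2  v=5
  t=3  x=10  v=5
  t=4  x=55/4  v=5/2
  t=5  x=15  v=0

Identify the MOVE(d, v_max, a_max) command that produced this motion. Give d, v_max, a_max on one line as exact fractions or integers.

final state: t=5, x=15, v=0 → d = 15
a_max = (5/2−0)/(1−0) = 5/2
max v = 5 over t∈[2,3] → v_max = 5
check: 5·(2+1) = 15 ✓

d=15 v_max=5 a_max=5/2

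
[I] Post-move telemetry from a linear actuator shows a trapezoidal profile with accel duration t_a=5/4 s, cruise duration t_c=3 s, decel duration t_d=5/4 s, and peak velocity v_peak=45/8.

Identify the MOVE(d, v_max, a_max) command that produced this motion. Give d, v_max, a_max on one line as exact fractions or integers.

d=765/32 v_max=45/8 a_max=9/2

a_max = (45/8)/(5/4) = 9/2
d_a = ½·45/8·5/4 = 225/64; d_c = 45/8·3 = 135/8
d = 2·225/64 + 135/8 = 765/32
t_c = 3 > 0 so v_max = 45/8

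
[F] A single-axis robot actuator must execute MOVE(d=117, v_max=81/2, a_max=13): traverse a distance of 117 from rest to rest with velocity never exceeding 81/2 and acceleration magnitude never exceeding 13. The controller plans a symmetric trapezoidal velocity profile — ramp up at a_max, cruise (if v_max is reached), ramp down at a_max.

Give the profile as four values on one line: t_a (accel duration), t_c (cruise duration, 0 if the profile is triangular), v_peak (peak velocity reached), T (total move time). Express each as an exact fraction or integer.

vₘ²/aₘ = (81/2)²/13 = 6561/52
117 < 6561/52 ⇒ no cruise
v_peak = √(117·13) = √1521 = 39
t_a = 39/13 = 3; t_c = 0
T = 2·3 = 6

t_a=3 t_c=0 v_peak=39 T=6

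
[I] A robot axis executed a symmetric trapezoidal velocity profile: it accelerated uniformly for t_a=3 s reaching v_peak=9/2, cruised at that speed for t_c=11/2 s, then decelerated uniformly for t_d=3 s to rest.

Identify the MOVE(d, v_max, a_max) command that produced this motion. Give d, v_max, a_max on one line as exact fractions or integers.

a_max = (9/2)/3 = 3/2
d_a = ½·9/2·3 = 27/4; d_c = 9/2·11/2 = 99/4
d = 2·27/4 + 99/4 = 153/4
t_c = 11/2 > 0 so v_max = 9/2

d=153/4 v_max=9/2 a_max=3/2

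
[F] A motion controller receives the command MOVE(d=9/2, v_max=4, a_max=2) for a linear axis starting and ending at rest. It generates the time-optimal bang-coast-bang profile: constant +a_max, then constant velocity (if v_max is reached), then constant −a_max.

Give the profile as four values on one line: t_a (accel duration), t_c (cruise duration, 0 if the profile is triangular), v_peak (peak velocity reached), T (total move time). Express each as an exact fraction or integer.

t_a=3/2 t_c=0 v_peak=3 T=3

(v_max)²/a_max = 4²/2 = 8
9/2 < 8 ⇒ no cruise
v_peak = √(9/2·2) = √9 = 3
t_a = 3/2; t_c = 0
T = 2·3/2 = 3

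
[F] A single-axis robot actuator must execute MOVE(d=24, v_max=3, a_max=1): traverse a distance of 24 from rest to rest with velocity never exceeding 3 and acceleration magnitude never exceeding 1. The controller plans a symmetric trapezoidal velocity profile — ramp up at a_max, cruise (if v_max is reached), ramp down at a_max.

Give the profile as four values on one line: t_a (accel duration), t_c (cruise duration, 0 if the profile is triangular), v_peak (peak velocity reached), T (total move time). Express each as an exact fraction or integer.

(v_max)²/a_max = 3²/1 = 9
24 ≥ 9 → trapezoidal
t_a = 3/1 = 3; v_peak = 3
d_cruise = 24 − 9 = 15; t_c = 15/3 = 5
T = 2·3 + 5 = 11

t_a=3 t_c=5 v_peak=3 T=11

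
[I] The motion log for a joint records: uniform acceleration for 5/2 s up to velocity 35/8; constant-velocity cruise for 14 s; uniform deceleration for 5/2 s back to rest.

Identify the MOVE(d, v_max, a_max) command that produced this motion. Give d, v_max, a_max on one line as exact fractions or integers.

d=1155/16 v_max=35/8 a_max=7/4

a_max = (35/8)/(5/2) = 7/4
d_a = ½·35/8·5/2 = 175/32; d_c = 35/8·14 = 245/4
d = 2·175/32 + 245/4 = 1155/16
t_c = 14 > 0 ⇒ limit active, v_max = 35/8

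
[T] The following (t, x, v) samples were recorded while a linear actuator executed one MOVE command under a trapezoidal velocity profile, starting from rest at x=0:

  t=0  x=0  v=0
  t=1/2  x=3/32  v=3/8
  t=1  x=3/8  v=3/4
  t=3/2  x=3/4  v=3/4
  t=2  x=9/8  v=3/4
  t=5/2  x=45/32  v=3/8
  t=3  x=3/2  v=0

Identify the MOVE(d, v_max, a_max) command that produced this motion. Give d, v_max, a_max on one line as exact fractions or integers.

d=3/2 v_max=3/4 a_max=3/4

final state: t=3, x=3/2, v=0 → d = 3/2
a_max = (3/8−0)/(1/2−0) = 3/4
max v = 3/4 over t∈[1,2] → v_max = 3/4
check: 3/4·(1+1) = 3/2 ✓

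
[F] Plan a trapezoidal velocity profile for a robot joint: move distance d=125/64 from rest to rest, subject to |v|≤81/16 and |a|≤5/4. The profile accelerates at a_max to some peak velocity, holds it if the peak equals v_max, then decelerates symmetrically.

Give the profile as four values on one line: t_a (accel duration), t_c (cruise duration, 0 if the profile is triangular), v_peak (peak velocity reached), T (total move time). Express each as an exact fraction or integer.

t_a=5/4 t_c=0 v_peak=25/16 T=5/2

vₘ²/aₘ = (81/16)²/(5/4) = 6561/320
125/64 < 6561/320 ⇒ no cruise
v_peak = √(125/64·5/4) = √(625/256) = 25/16
t_a = (25/16)/(5/4) = 5/4; t_c = 0
T = 2·5/4 = 5/2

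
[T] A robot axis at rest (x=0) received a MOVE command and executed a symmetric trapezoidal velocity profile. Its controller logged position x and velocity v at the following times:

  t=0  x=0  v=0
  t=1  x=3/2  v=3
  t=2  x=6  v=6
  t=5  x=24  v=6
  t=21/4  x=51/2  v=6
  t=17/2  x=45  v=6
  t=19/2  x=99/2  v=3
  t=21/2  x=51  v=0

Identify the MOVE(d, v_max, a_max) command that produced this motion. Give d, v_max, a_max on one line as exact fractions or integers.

final state: t=21/2, x=51, v=0 → d = 51
a_max = (3−0)/(1−0) = 3
max v = 6 over t∈[2,17/2] → v_max = 6
check: 6·(2+13/2) = 51 ✓

d=51 v_max=6 a_max=3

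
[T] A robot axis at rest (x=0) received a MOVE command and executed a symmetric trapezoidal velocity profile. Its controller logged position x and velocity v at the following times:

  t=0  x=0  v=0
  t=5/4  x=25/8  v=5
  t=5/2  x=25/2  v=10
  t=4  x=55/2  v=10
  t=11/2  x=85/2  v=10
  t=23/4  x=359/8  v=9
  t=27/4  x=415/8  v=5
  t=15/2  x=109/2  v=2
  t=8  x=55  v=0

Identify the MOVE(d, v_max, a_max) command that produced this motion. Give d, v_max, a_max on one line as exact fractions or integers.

final state: t=8, x=55, v=0 → d = 55
a_max = (5−0)/(5/4−0) = 4
max v = 10 over t∈[5/2,11/2] → v_max = 10
check: 10·(5/2+3) = 55 ✓

d=55 v_max=10 a_max=4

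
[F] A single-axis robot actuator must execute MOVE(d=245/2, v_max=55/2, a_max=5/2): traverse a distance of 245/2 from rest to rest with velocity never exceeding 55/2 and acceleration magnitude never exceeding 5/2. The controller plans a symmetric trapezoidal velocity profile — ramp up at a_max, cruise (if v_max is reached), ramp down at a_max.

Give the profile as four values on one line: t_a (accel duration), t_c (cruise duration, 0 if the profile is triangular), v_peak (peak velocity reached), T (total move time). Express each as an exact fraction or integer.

vₘ²/aₘ = (55/2)²/(5/2) = 605/2
245/2 < 605/2 ⇒ no cruise
v_peak = √(245/2·5/2) = √(1225/4) = 35/2
t_a = (35/2)/(5/2) = 7; t_c = 0
T = 2·7 = 14

t_a=7 t_c=0 v_peak=35/2 T=14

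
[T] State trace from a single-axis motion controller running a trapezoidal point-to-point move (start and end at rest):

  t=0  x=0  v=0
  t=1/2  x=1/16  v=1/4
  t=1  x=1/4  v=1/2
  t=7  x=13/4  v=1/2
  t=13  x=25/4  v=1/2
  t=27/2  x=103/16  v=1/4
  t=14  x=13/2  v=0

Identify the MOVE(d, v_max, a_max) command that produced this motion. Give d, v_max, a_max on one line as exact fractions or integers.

d=13/2 v_max=1/2 a_max=1/2

final state: t=14, x=13/2, v=0 → d = 13/2
a_max = (1/4−0)/(1/2−0) = 1/2
max v = 1/2 over t∈[1,13] → v_max = 1/2
check: 1/2·(1+12) = 13/2 ✓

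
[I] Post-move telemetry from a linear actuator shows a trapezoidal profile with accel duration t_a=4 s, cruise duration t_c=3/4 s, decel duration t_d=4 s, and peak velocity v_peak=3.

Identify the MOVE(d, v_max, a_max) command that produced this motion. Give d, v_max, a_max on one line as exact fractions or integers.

a_max = 3/4
d_a = ½·3·4 = 6; d_c = 3·3/4 = 9/4
d = 2·6 + 9/4 = 57/4
t_c = 3/4 > 0 so v_max = 3

d=57/4 v_max=3 a_max=3/4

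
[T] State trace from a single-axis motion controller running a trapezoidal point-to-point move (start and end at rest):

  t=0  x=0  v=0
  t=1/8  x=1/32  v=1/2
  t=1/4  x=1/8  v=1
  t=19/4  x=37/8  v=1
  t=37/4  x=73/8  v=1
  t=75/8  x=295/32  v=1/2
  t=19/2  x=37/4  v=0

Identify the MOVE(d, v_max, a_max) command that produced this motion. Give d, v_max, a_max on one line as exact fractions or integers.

final state: t=19/2, x=37/4, v=0 → d = 37/4
a_max = (1/2−0)/(1/8−0) = 4
max v = 1 over t∈[1/4,37/4] → v_max = 1
check: 1·(1/4+9) = 37/4 ✓

d=37/4 v_max=1 a_max=4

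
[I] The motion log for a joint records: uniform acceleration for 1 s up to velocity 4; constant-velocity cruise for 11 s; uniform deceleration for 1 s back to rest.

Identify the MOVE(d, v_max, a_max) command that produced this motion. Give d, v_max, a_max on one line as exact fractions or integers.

a_max = 4/1 = 4
d_a = ½·4·1 = 2; d_c = 4·11 = 44
d = 2·2 + 44 = 48
t_c = 11 > 0 ⇒ limit active, v_max = 4

d=48 v_max=4 a_max=4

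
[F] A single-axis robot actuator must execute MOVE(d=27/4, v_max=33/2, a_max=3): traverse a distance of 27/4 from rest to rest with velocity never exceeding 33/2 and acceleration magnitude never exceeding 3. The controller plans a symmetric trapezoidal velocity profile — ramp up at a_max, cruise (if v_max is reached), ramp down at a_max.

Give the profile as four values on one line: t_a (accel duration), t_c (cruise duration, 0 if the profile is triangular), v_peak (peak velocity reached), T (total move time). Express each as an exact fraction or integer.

vₘ²/aₘ = (33/2)²/3 = 363/4
27/4 < 363/4 ⇒ no cruise
v_peak = √(27/4·3) = √(81/4) = 9/2
t_a = (9/2)/3 = 3/2; t_c = 0
T = 2·3/2 = 3

t_a=3/2 t_c=0 v_peak=9/2 T=3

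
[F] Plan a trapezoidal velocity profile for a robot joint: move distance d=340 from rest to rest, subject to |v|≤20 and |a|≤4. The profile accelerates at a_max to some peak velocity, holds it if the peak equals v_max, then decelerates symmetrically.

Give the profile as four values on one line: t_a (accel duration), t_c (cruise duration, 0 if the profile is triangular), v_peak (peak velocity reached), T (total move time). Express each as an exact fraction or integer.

vₘ²/aₘ = 20²/4 = 100
340 ≥ 100 → trapezoidal
t_a = 20/4 = 5; v_peak = 20
d_cruise = 340 − 100 = 240; t_c = 240/20 = 12
T = 2·5 + 12 = 22

t_a=5 t_c=12 v_peak=20 T=22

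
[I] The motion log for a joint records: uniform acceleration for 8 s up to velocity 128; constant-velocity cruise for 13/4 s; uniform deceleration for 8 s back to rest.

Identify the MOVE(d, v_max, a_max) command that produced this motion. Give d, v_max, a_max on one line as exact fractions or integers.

a_max = 128/8 = 16
d_a = ½·128·8 = 512; d_c = 128·13/4 = 416
d = 2·512 + 416 = 1440
t_c = 13/4 > 0 ⇒ limit active, v_max = 128

d=1440 v_max=128 a_max=16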